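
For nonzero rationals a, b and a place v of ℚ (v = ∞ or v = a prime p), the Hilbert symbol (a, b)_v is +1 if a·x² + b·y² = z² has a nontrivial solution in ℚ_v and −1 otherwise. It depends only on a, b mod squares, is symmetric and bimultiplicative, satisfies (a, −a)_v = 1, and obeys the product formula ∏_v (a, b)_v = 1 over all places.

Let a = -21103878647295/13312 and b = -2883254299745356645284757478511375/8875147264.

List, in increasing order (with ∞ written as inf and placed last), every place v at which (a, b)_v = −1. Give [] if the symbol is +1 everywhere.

[5, 13, 41, inf]

Mod squares: a ≡ -2395835, b ≡ -184295. Check v ∈ {∞, 2, 3, 5, 13, 23, 29, 31, 41}.
v=31: a=31^1·(≡17), b=31^3·(≡28) mod 31; (17|31)=-1, (28|31)=+1; (−1)^{1·3·15}·(-1)^3·(+1)^1 = +1.
v=3: a=3^4·(≡1), b=3^18·(≡1) mod 3; (1|3)=+1, (1|3)=+1; (−1)^{4·18·1}·(+1)^18·(+1)^4 = +1.
v=13: a=13^-1·(≡5), b=13^0·(≡2) mod 13; (5|13)=-1, (2|13)=-1; (−1)^{-1·0·6}·(-1)^0·(-1)^-1 = -1.
v=2: v_2(a)=-10, v_2(b)=-24; units ≡ 5, 1 (mod 8); ε·ε+αω+βω = 0·0+-10·0+-24·1 ≡ 0  ⇒  (a,b)_2 = +1.
v=29: a=29^3·(≡5), b=29^7·(≡16) mod 29; (5|29)=+1, (16|29)=+1; (−1)^{3·7·14}·(+1)^7·(+1)^3 = +1.
v=∞: -2395835 < 0 and -184295 < 0  ⇒  (a,b)_∞ = -1.
v=41: a=41^3·(≡40), b=41^5·(≡17) mod 41; (40|41)=+1, (17|41)=-1; (−1)^{3·5·20}·(+1)^5·(-1)^3 = -1.
v=5: a=5^1·(≡3), b=5^3·(≡1) mod 5; (3|5)=-1, (1|5)=+1; (−1)^{1·3·2}·(-1)^3·(+1)^1 = -1.
v=23: a=23^0·(≡8), b=23^-2·(≡6) mod 23; (8|23)=+1, (6|23)=+1; (−1)^{0·-2·11}·(+1)^-2·(+1)^0 = +1.
Ram(-2395835, -184295) = {5, 13, 41, ∞}; no ℚ_5-point on the conic.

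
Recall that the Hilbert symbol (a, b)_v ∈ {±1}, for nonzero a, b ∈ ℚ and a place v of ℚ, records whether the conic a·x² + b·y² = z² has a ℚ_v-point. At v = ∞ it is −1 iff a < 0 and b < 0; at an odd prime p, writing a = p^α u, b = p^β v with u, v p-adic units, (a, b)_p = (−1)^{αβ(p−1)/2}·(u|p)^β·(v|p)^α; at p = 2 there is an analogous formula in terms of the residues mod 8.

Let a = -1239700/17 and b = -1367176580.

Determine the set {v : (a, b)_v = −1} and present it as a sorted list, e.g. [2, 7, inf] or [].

[2, 11, 23, inf]

Mod squares: a ≡ -4301, b ≡ -23345. Check v ∈ {∞, 2, 5, 7, 11, 17, 23, 29}.
v=7: a=7^2·(≡4), b=7^1·(≡1) mod 7; (4|7)=+1, (1|7)=+1; (−1)^{2·1·3}·(+1)^1·(+1)^2 = +1.
v=23: a=23^1·(≡21), b=23^1·(≡5) mod 23; (21|23)=-1, (5|23)=-1; (−1)^{1·1·11}·(-1)^1·(-1)^1 = -1.
v=17: a=17^-1·(≡8), b=17^0·(≡4) mod 17; (8|17)=+1, (4|17)=+1; (−1)^{-1·0·8}·(+1)^0·(+1)^-1 = +1.
v=∞: -4301 < 0 and -23345 < 0  ⇒  (a,b)_∞ = -1.
v=29: a=29^0·(≡20), b=29^1·(≡4) mod 29; (20|29)=+1, (4|29)=+1; (−1)^{0·1·14}·(+1)^1·(+1)^0 = +1.
v=11: a=11^1·(≡1), b=11^4·(≡10) mod 11; (1|11)=+1, (10|11)=-1; (−1)^{1·4·5}·(+1)^4·(-1)^1 = -1.
v=5: a=5^2·(≡1), b=5^1·(≡4) mod 5; (1|5)=+1, (4|5)=+1; (−1)^{2·1·2}·(+1)^1·(+1)^2 = +1.
v=2: v_2(a)=2, v_2(b)=2; units ≡ 3, 7 (mod 8); ε·ε+αω+βω = 1·1+2·0+2·1 ≡ 1  ⇒  (a,b)_2 = -1.
(-4301, -23345 / ℚ) ramifies at {2, 11, 23, ∞}: a division algebra.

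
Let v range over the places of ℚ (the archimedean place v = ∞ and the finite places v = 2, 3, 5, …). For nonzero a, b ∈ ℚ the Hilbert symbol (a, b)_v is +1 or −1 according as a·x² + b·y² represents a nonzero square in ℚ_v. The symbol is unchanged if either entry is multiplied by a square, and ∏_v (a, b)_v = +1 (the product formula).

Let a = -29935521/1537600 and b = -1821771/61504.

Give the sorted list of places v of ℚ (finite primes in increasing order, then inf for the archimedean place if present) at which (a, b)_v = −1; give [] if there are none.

[17, inf]

Mod squares: a ≡ -561, b ≡ -51. Check v ∈ {∞, 2, 3, 5, 7, 11, 17, 31}.
v=3: a=3^3·(≡2), b=3^7·(≡1) mod 3; (2|3)=-1, (1|3)=+1; (−1)^{3·7·1}·(-1)^7·(+1)^3 = +1.
v=∞: -561 < 0 and -51 < 0  ⇒  (a,b)_∞ = -1.
v=5: a=5^-2·(≡1), b=5^0·(≡1) mod 5; (1|5)=+1, (1|5)=+1; (−1)^{-2·0·2}·(+1)^0·(+1)^-2 = +1.
v=7: a=7^2·(≡3), b=7^2·(≡6) mod 7; (3|7)=-1, (6|7)=-1; (−1)^{2·2·3}·(-1)^2·(-1)^2 = +1.
v=2: v_2(a)=-6, v_2(b)=-6; units ≡ 7, 5 (mod 8); ε·ε+αω+βω = 1·0+-6·1+-6·0 ≡ 0  ⇒  (a,b)_2 = +1.
v=31: a=31^-2·(≡18), b=31^-2·(≡3) mod 31; (18|31)=+1, (3|31)=-1; (−1)^{-2·-2·15}·(+1)^-2·(-1)^-2 = +1.
v=11: a=11^3·(≡9), b=11^0·(≡9) mod 11; (9|11)=+1, (9|11)=+1; (−1)^{3·0·5}·(+1)^0·(+1)^3 = +1.
v=17: a=17^1·(≡15), b=17^1·(≡6) mod 17; (15|17)=+1, (6|17)=-1; (−1)^{1·1·8}·(+1)^1·(-1)^1 = -1.
|Ram(-561, -51)| = 2, even; anisotropic at {17, ∞}.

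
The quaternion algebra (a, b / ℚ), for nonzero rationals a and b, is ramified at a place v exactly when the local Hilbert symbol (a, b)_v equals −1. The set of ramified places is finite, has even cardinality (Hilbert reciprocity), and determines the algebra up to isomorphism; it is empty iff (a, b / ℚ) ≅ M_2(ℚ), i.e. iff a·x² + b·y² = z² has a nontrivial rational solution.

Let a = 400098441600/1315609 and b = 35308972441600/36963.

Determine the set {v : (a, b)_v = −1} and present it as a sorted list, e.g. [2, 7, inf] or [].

[3, 13]

Mod squares: a ≡ 164406, b ≡ 2137278. Check v ∈ {∞, 2, 3, 5, 11, 13, 31, 37, 47, 53}.
v=31: a=31^-2·(≡12), b=31^0·(≡1) mod 31; (12|31)=-1, (1|31)=+1; (−1)^{-2·0·15}·(-1)^0·(+1)^-2 = +1.
v=11: a=11^1·(≡6), b=11^3·(≡1) mod 11; (6|11)=-1, (1|11)=+1; (−1)^{1·3·5}·(-1)^3·(+1)^1 = +1.
v=2: v_2(a)=7, v_2(b)=15; units ≡ 3, 7 (mod 8); ε·ε+αω+βω = 1·1+7·0+15·1 ≡ 0  ⇒  (a,b)_2 = +1.
v=∞: 164406 > 0 and 2137278 > 0  ⇒  (a,b)_∞ = +1.
v=3: a=3^3·(≡1), b=3^-3·(≡1) mod 3; (1|3)=+1, (1|3)=+1; (−1)^{3·-3·1}·(+1)^-3·(+1)^3 = -1.
v=37: a=37^-2·(≡15), b=37^-2·(≡16) mod 37; (15|37)=-1, (16|37)=+1; (−1)^{-2·-2·18}·(-1)^-2·(+1)^-2 = +1.
v=5: a=5^2·(≡1), b=5^2·(≡3) mod 5; (1|5)=+1, (3|5)=-1; (−1)^{2·2·2}·(+1)^2·(-1)^2 = +1.
v=47: a=47^1·(≡33), b=47^1·(≡27) mod 47; (33|47)=-1, (27|47)=+1; (−1)^{1·1·23}·(-1)^1·(+1)^1 = +1.
v=53: a=53^1·(≡24), b=53^1·(≡42) mod 53; (24|53)=+1, (42|53)=+1; (−1)^{1·1·26}·(+1)^1·(+1)^1 = +1.
v=13: a=13^2·(≡8), b=13^1·(≡11) mod 13; (8|13)=-1, (11|13)=-1; (−1)^{2·1·6}·(-1)^1·(-1)^2 = -1.
|Ram(164406, 2137278)| = 2, even; anisotropic at {3, 13}.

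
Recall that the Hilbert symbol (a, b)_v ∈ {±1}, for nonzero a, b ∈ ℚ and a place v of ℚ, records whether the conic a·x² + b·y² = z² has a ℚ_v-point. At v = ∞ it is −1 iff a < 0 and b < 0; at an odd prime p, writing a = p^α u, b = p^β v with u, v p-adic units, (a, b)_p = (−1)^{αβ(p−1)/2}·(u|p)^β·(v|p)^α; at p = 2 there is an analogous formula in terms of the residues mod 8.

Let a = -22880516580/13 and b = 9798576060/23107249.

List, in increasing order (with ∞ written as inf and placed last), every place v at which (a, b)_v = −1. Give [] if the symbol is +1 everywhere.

[2, 13, 31, 53]

Mod squares: a ≡ -8262408765, b ≡ 295815. Check v ∈ {∞, 2, 3, 5, 7, 11, 13, 17, 19, 23, 31, 37, 41, 53}.
v=11: a=11^0·(≡1), b=11^-2·(≡1) mod 11; (1|11)=+1, (1|11)=+1; (−1)^{0·-2·5}·(+1)^-2·(+1)^0 = +1.
v=19: a=19^0·(≡15), b=19^-2·(≡5) mod 19; (15|19)=-1, (5|19)=+1; (−1)^{0·-2·9}·(-1)^-2·(+1)^0 = +1.
v=13: a=13^-1·(≡1), b=13^3·(≡2) mod 13; (1|13)=+1, (2|13)=-1; (−1)^{-1·3·6}·(+1)^3·(-1)^-1 = -1.
v=23: a=23^0·(≡20), b=23^-2·(≡12) mod 23; (20|23)=-1, (12|23)=+1; (−1)^{0·-2·11}·(-1)^-2·(+1)^0 = +1.
v=41: a=41^1·(≡31), b=41^1·(≡23) mod 41; (31|41)=+1, (23|41)=+1; (−1)^{1·1·20}·(+1)^1·(+1)^1 = +1.
v=31: a=31^1·(≡4), b=31^0·(≡21) mod 31; (4|31)=+1, (21|31)=-1; (−1)^{1·0·15}·(+1)^0·(-1)^1 = -1.
v=∞: -8262408765 < 0 and 295815 > 0  ⇒  (a,b)_∞ = +1.
v=3: a=3^3·(≡2), b=3^1·(≡1) mod 3; (2|3)=-1, (1|3)=+1; (−1)^{3·1·1}·(-1)^1·(+1)^3 = +1.
v=7: a=7^0·(≡5), b=7^2·(≡2) mod 7; (5|7)=-1, (2|7)=+1; (−1)^{0·2·3}·(-1)^2·(+1)^0 = +1.
v=5: a=5^1·(≡3), b=5^1·(≡3) mod 5; (3|5)=-1, (3|5)=-1; (−1)^{1·1·2}·(-1)^1·(-1)^1 = +1.
v=53: a=53^1·(≡15), b=53^0·(≡26) mod 53; (15|53)=+1, (26|53)=-1; (−1)^{1·0·26}·(+1)^0·(-1)^1 = -1.
v=2: v_2(a)=2, v_2(b)=2; units ≡ 3, 7 (mod 8); ε·ε+αω+βω = 1·1+2·0+2·1 ≡ 1  ⇒  (a,b)_2 = -1.
v=37: a=37^1·(≡10), b=37^1·(≡3) mod 37; (10|37)=+1, (3|37)=+1; (−1)^{1·1·18}·(+1)^1·(+1)^1 = +1.
v=17: a=17^1·(≡7), b=17^0·(≡16) mod 17; (7|17)=-1, (16|17)=+1; (−1)^{1·0·8}·(-1)^0·(+1)^1 = +1.
(-8262408765, 295815 / ℚ) ramifies at {2, 13, 31, 53}: a division algebra.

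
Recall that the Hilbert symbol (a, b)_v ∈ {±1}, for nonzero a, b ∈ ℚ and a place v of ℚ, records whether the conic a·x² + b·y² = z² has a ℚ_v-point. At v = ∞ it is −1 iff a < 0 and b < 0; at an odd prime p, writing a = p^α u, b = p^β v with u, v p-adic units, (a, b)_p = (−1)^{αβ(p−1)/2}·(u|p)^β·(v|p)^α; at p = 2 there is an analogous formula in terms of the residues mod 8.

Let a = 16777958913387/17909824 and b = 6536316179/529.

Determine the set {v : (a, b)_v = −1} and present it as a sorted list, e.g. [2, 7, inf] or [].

(a, b) ≡ (1065067, 62651) mod (ℚ^×)²; places V = {2, 3, 7, 17, 19, 23, 31, 43, 47, ∞}.
(a,b)_2: α=-6, β=0; u≡3, v≡3 (mod 8); ε(u)ε(v)=1·1, αω(v)=-6·1, βω(u)=0·1; sum ≡ 1  ⇒  -1.
(a,b)_31: α=1, u≡5; β=1, v≡11 (mod 31); (5|31)=+1, (11|31)=-1; sign (−1)^1·+1^1·-1^1 = +1.
(a,b)_47: α=1, u≡8; β=1, v≡4 (mod 47); (8|47)=+1, (4|47)=+1; sign (−1)^1·+1^1·+1^1 = -1.
(a,b)_7: α=4, u≡3; β=0, v≡2 (mod 7); (3|7)=-1, (2|7)=+1; sign (−1)^0·-1^0·+1^4 = +1.
(a,b)_23: α=-4, u≡18; β=-2, v≡22 (mod 23); (18|23)=+1, (22|23)=-1; sign (−1)^0·+1^-2·-1^-4 = +1.
(a,b)_∞: sgn(1065067)=+, sgn(62651)=+, so +1.
(a,b)_3: α=8, u≡1; β=0, v≡2 (mod 3); (1|3)=+1, (2|3)=-1; sign (−1)^0·+1^0·-1^8 = +1.
(a,b)_43: α=1, u≡41; β=1, v≡9 (mod 43); (41|43)=+1, (9|43)=+1; sign (−1)^1·+1^1·+1^1 = -1.
(a,b)_17: α=1, u≡10; β=2, v≡12 (mod 17); (10|17)=-1, (12|17)=-1; sign (−1)^0·-1^2·-1^1 = -1.
(a,b)_19: α=0, u≡2; β=2, v≡2 (mod 19); (2|19)=-1, (2|19)=-1; sign (−1)^0·-1^2·-1^0 = +1.
|Ram(1065067, 62651)| = 4, even; anisotropic at {2, 17, 43, 47}.

[2, 17, 43, 47]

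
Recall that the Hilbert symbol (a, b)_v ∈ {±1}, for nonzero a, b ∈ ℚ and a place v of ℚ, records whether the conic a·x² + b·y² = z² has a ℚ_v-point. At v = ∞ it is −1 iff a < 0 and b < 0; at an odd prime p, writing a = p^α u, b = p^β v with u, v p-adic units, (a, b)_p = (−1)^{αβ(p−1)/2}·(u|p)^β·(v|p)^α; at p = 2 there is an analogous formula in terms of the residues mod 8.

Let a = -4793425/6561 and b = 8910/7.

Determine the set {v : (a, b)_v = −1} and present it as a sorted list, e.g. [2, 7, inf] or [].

[5, 43]

(a, b) ≡ (-3913, 770) mod (ℚ^×)²; places V = {2, 3, 5, 7, 11, 13, 43, ∞}.
(a,b)_43: α=1, u≡13; β=0, v≡32 (mod 43); (13|43)=+1, (32|43)=-1; sign (−1)^0·+1^0·-1^1 = -1.
(a,b)_5: α=2, u≡3; β=1, v≡1 (mod 5); (3|5)=-1, (1|5)=+1; sign (−1)^0·-1^1·+1^2 = -1.
(a,b)_7: α=3, u≡2; β=-1, v≡6 (mod 7); (2|7)=+1, (6|7)=-1; sign (−1)^1·+1^-1·-1^3 = +1.
(a,b)_∞: sgn(-3913)=−, sgn(770)=+, so +1.
(a,b)_11: α=0, u≡9; β=1, v≡1 (mod 11); (9|11)=+1, (1|11)=+1; sign (−1)^0·+1^1·+1^0 = +1.
(a,b)_3: α=-8, u≡2; β=4, v≡2 (mod 3); (2|3)=-1, (2|3)=-1; sign (−1)^0·-1^4·-1^-8 = +1.
(a,b)_13: α=1, u≡8; β=0, v≡10 (mod 13); (8|13)=-1, (10|13)=+1; sign (−1)^0·-1^0·+1^1 = +1.
(a,b)_2: α=0, β=1; u≡7, v≡1 (mod 8); ε(u)ε(v)=1·0, αω(v)=0·0, βω(u)=1·0; sum ≡ 0  ⇒  +1.
|Ram(-3913, 770)| = 2, even; anisotropic at {5, 43}.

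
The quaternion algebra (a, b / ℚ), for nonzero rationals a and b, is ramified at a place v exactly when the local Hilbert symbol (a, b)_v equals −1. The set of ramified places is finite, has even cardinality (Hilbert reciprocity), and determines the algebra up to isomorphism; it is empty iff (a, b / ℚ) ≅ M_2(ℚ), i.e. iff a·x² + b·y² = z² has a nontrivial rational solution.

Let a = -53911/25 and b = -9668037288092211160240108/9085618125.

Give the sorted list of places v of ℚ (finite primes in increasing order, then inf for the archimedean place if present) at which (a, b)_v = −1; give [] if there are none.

(a, b) ≡ (-319, -286143) mod (ℚ^×)²; places V = {2, 3, 5, 7, 11, 13, 17, 19, 23, 29, 37, ∞}.
(a,b)_11: α=1, u≡9; β=3, v≡8 (mod 11); (9|11)=+1, (8|11)=-1; sign (−1)^1·+1^3·-1^1 = +1.
(a,b)_7: α=0, u≡6; β=4, v≡5 (mod 7); (6|7)=-1, (5|7)=-1; sign (−1)^0·-1^4·-1^0 = +1.
(a,b)_37: α=0, u≡31; β=2, v≡2 (mod 37); (31|37)=-1, (2|37)=-1; sign (−1)^0·-1^2·-1^0 = +1.
(a,b)_2: α=0, β=2; u≡1, v≡1 (mod 8); ε(u)ε(v)=0·0, αω(v)=0·0, βω(u)=2·0; sum ≡ 0  ⇒  +1.
(a,b)_13: α=2, u≡7; β=7, v≡11 (mod 13); (7|13)=-1, (11|13)=-1; sign (−1)^0·-1^7·-1^2 = -1.
(a,b)_5: α=-2, u≡4; β=-4, v≡3 (mod 5); (4|5)=+1, (3|5)=-1; sign (−1)^0·+1^-4·-1^-2 = +1.
(a,b)_29: α=1, u≡8; β=3, v≡23 (mod 29); (8|29)=-1, (23|29)=+1; sign (−1)^0·-1^3·+1^1 = -1.
(a,b)_23: α=0, u≡12; β=-1, v≡13 (mod 23); (12|23)=+1, (13|23)=+1; sign (−1)^0·+1^-1·+1^0 = +1.
(a,b)_3: α=0, u≡2; β=-7, v≡1 (mod 3); (2|3)=-1, (1|3)=+1; sign (−1)^0·-1^-7·+1^0 = -1.
(a,b)_19: α=0, u≡5; β=2, v≡5 (mod 19); (5|19)=+1, (5|19)=+1; sign (−1)^0·+1^2·+1^0 = +1.
(a,b)_17: α=0, u≡8; β=-2, v≡4 (mod 17); (8|17)=+1, (4|17)=+1; sign (−1)^0·+1^-2·+1^0 = +1.
(a,b)_∞: sgn(-319)=−, sgn(-286143)=−, so -1.
(-319, -286143 / ℚ) ramifies at {3, 13, 29, ∞}: a division algebra.

[3, 13, 29, inf]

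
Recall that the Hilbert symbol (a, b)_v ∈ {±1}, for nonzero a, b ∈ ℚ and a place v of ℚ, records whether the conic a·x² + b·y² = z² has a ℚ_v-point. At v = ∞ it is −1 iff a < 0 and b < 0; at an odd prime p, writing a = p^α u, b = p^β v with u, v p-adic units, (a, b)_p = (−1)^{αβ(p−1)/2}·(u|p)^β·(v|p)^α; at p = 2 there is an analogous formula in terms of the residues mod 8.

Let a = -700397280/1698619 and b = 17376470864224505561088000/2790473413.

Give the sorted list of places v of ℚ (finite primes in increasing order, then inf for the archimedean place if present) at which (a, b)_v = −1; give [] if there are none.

(a, b) ≡ (-35530, 3315) mod (ℚ^×)²; places V = {2, 3, 5, 7, 11, 13, 17, 19, 23, ∞}.
(a,b)_3: α=4, u≡2; β=13, v≡1 (mod 3); (2|3)=-1, (1|3)=+1; sign (−1)^0·-1^13·+1^4 = -1.
(a,b)_23: α=-2, u≡17; β=-2, v≡9 (mod 23); (17|23)=-1, (9|23)=+1; sign (−1)^0·-1^-2·+1^-2 = +1.
(a,b)_13: α=-2, u≡1; β=-3, v≡8 (mod 13); (1|13)=+1, (8|13)=-1; sign (−1)^0·+1^-3·-1^-2 = +1.
(a,b)_5: α=1, u≡1; β=3, v≡3 (mod 5); (1|5)=+1, (3|5)=-1; sign (−1)^0·+1^3·-1^1 = -1.
(a,b)_∞: sgn(-35530)=−, sgn(3315)=+, so +1.
(a,b)_7: α=0, u≡2; β=-4, v≡2 (mod 7); (2|7)=+1, (2|7)=+1; sign (−1)^0·+1^-4·+1^0 = +1.
(a,b)_11: α=1, u≡3; β=4, v≡4 (mod 11); (3|11)=+1, (4|11)=+1; sign (−1)^0·+1^4·+1^1 = +1.
(a,b)_2: α=5, β=22; u≡3, v≡3 (mod 8); ε(u)ε(v)=1·1, αω(v)=5·1, βω(u)=22·1; sum ≡ 0  ⇒  +1.
(a,b)_19: α=-1, u≡4; β=0, v≡7 (mod 19); (4|19)=+1, (7|19)=+1; sign (−1)^0·+1^0·+1^-1 = +1.
(a,b)_17: α=3, u≡8; β=5, v≡15 (mod 17); (8|17)=+1, (15|17)=+1; sign (−1)^0·+1^5·+1^3 = +1.
|Ram(-35530, 3315)| = 2, even; anisotropic at {3, 5}.

[3, 5]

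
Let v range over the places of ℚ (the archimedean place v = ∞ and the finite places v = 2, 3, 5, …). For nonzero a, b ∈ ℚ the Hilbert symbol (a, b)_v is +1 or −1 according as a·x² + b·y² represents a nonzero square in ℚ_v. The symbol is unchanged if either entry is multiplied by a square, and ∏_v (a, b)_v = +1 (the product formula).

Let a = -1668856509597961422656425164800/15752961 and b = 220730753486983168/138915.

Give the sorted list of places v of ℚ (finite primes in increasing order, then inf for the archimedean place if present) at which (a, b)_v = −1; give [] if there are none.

Mod squares: a ≡ -377, b ≡ 906395. Check v ∈ {∞, 2, 3, 5, 7, 11, 13, 19, 29, 47}.
v=∞: -377 < 0 and 906395 > 0  ⇒  (a,b)_∞ = +1.
v=19: a=19^2·(≡3), b=19^1·(≡14) mod 19; (3|19)=-1, (14|19)=-1; (−1)^{2·1·9}·(-1)^1·(-1)^2 = -1.
v=29: a=29^5·(≡9), b=29^3·(≡6) mod 29; (9|29)=+1, (6|29)=+1; (−1)^{5·3·14}·(+1)^3·(+1)^5 = +1.
v=13: a=13^3·(≡10), b=13^2·(≡4) mod 13; (10|13)=+1, (4|13)=+1; (−1)^{3·2·6}·(+1)^2·(+1)^3 = +1.
v=2: v_2(a)=20, v_2(b)=12; units ≡ 7, 3 (mod 8); ε·ε+αω+βω = 1·1+20·1+12·0 ≡ 1  ⇒  (a,b)_2 = -1.
v=3: a=3^-8·(≡1), b=3^-4·(≡2) mod 3; (1|3)=+1, (2|3)=-1; (−1)^{-8·-4·1}·(+1)^-4·(-1)^-8 = +1.
v=47: a=47^2·(≡46), b=47^1·(≡40) mod 47; (46|47)=-1, (40|47)=-1; (−1)^{2·1·23}·(-1)^1·(-1)^2 = -1.
v=11: a=11^6·(≡2), b=11^4·(≡6) mod 11; (2|11)=-1, (6|11)=-1; (−1)^{6·4·5}·(-1)^4·(-1)^6 = +1.
v=5: a=5^2·(≡3), b=5^-1·(≡1) mod 5; (3|5)=-1, (1|5)=+1; (−1)^{2·-1·2}·(-1)^-1·(+1)^2 = -1.
v=7: a=7^-4·(≡2), b=7^-3·(≡5) mod 7; (2|7)=+1, (5|7)=-1; (−1)^{-4·-3·3}·(+1)^-3·(-1)^-4 = +1.
Ram(-377, 906395) = {2, 5, 19, 47}; no ℚ_2-point on the conic.

[2, 5, 19, 47]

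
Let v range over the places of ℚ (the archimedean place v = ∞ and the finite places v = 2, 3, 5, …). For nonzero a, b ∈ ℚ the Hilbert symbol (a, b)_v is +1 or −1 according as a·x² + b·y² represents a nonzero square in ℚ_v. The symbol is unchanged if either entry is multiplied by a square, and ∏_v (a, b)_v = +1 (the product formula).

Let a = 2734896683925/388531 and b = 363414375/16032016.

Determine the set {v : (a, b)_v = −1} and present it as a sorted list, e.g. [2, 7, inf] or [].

[2, 3, 23, 31]

(a, b) ≡ (284487, 23) mod (ℚ^×)²; places V = {2, 3, 5, 7, 11, 13, 17, 19, 23, 31, 53, ∞}.
(a,b)_19: α=-1, u≡11; β=0, v≡17 (mod 19); (11|19)=+1, (17|19)=+1; sign (−1)^0·+1^0·+1^-1 = +1.
(a,b)_3: α=3, u≡2; β=2, v≡2 (mod 3); (2|3)=-1, (2|3)=-1; sign (−1)^0·-1^2·-1^3 = -1.
(a,b)_7: α=1, u≡3; β=-2, v≡4 (mod 7); (3|7)=-1, (4|7)=+1; sign (−1)^0·-1^-2·+1^1 = +1.
(a,b)_2: α=0, β=-4; u≡7, v≡7 (mod 8); ε(u)ε(v)=1·1, αω(v)=0·0, βω(u)=-4·0; sum ≡ 1  ⇒  -1.
(a,b)_∞: sgn(284487)=+, sgn(23)=+, so +1.
(a,b)_31: α=1, u≡10; β=0, v≡24 (mod 31); (10|31)=+1, (24|31)=-1; sign (−1)^0·+1^0·-1^1 = -1.
(a,b)_11: α=-2, u≡1; β=-2, v≡5 (mod 11); (1|11)=+1, (5|11)=+1; sign (−1)^0·+1^-2·+1^-2 = +1.
(a,b)_13: α=-2, u≡5; β=-2, v≡4 (mod 13); (5|13)=-1, (4|13)=+1; sign (−1)^0·-1^-2·+1^-2 = +1.
(a,b)_53: α=2, u≡40; β=2, v≡30 (mod 53); (40|53)=+1, (30|53)=-1; sign (−1)^0·+1^2·-1^2 = +1.
(a,b)_17: α=2, u≡16; β=0, v≡12 (mod 17); (16|17)=+1, (12|17)=-1; sign (−1)^0·+1^0·-1^2 = +1.
(a,b)_5: α=2, u≡2; β=4, v≡3 (mod 5); (2|5)=-1, (3|5)=-1; sign (−1)^0·-1^4·-1^2 = +1.
(a,b)_23: α=1, u≡1; β=1, v≡4 (mod 23); (1|23)=+1, (4|23)=+1; sign (−1)^1·+1^1·+1^1 = -1.
Ram(284487, 23) = {2, 3, 23, 31}; no ℚ_2-point on the conic.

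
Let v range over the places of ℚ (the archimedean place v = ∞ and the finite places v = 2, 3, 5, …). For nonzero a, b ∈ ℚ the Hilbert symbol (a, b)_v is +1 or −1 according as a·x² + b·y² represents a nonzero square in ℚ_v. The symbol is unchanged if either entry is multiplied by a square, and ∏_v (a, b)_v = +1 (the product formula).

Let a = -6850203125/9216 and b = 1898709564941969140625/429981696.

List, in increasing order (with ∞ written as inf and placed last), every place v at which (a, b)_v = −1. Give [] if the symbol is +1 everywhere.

Mod squares: a ≡ -1517, b ≡ 209. Check v ∈ {∞, 2, 3, 5, 11, 17, 19, 37, 41}.
v=41: a=41^1·(≡1), b=41^2·(≡21) mod 41; (1|41)=+1, (21|41)=+1; (−1)^{1·2·20}·(+1)^2·(+1)^1 = +1.
v=37: a=37^1·(≡4), b=37^2·(≡31) mod 37; (4|37)=+1, (31|37)=-1; (−1)^{1·2·18}·(+1)^2·(-1)^1 = -1.
v=17: a=17^2·(≡13), b=17^4·(≡7) mod 17; (13|17)=+1, (7|17)=-1; (−1)^{2·4·8}·(+1)^4·(-1)^2 = +1.
v=19: a=19^0·(≡8), b=19^1·(≡4) mod 19; (8|19)=-1, (4|19)=+1; (−1)^{0·1·9}·(-1)^1·(+1)^0 = -1.
v=∞: -1517 < 0 and 209 > 0  ⇒  (a,b)_∞ = +1.
v=11: a=11^0·(≡9), b=11^3·(≡2) mod 11; (9|11)=+1, (2|11)=-1; (−1)^{0·3·5}·(+1)^3·(-1)^0 = +1.
v=2: v_2(a)=-10, v_2(b)=-16; units ≡ 3, 1 (mod 8); ε·ε+αω+βω = 1·0+-10·0+-16·1 ≡ 0  ⇒  (a,b)_2 = +1.
v=5: a=5^6·(≡2), b=5^8·(≡1) mod 5; (2|5)=-1, (1|5)=+1; (−1)^{6·8·2}·(-1)^8·(+1)^6 = +1.
v=3: a=3^-2·(≡1), b=3^-8·(≡2) mod 3; (1|3)=+1, (2|3)=-1; (−1)^{-2·-8·1}·(+1)^-8·(-1)^-2 = +1.
|Ram(-1517, 209)| = 2, even; anisotropic at {19, 37}.

[19, 37]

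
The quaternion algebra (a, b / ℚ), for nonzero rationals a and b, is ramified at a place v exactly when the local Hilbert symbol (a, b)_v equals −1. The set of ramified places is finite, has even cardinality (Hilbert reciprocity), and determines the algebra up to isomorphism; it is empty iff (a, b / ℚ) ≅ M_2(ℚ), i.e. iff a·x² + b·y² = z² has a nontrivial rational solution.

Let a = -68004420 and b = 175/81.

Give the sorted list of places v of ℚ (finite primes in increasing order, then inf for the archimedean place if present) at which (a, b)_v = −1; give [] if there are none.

(a, b) ≡ (-140505, 7) mod (ℚ^×)²; places V = {2, 3, 5, 7, 11, 17, 19, 29, ∞}.
(a,b)_19: α=1, u≡2; β=0, v≡16 (mod 19); (2|19)=-1, (16|19)=+1; sign (−1)^0·-1^0·+1^1 = +1.
(a,b)_7: α=0, u≡6; β=1, v≡1 (mod 7); (6|7)=-1, (1|7)=+1; sign (−1)^0·-1^1·+1^0 = -1.
(a,b)_∞: sgn(-140505)=−, sgn(7)=+, so +1.
(a,b)_5: α=1, u≡1; β=2, v≡2 (mod 5); (1|5)=+1, (2|5)=-1; sign (−1)^0·+1^2·-1^1 = -1.
(a,b)_3: α=1, u≡1; β=-4, v≡1 (mod 3); (1|3)=+1, (1|3)=+1; sign (−1)^0·+1^-4·+1^1 = +1.
(a,b)_29: α=1, u≡18; β=0, v≡24 (mod 29); (18|29)=-1, (24|29)=+1; sign (−1)^0·-1^0·+1^1 = +1.
(a,b)_17: α=1, u≡10; β=0, v≡3 (mod 17); (10|17)=-1, (3|17)=-1; sign (−1)^0·-1^0·-1^1 = -1.
(a,b)_11: α=2, u≡3; β=0, v≡8 (mod 11); (3|11)=+1, (8|11)=-1; sign (−1)^0·+1^0·-1^2 = +1.
(a,b)_2: α=2, β=0; u≡7, v≡7 (mod 8); ε(u)ε(v)=1·1, αω(v)=2·0, βω(u)=0·0; sum ≡ 1  ⇒  -1.
(-140505, 7 / ℚ) ramifies at {2, 5, 7, 17}: a division algebra.

[2, 5, 7, 17]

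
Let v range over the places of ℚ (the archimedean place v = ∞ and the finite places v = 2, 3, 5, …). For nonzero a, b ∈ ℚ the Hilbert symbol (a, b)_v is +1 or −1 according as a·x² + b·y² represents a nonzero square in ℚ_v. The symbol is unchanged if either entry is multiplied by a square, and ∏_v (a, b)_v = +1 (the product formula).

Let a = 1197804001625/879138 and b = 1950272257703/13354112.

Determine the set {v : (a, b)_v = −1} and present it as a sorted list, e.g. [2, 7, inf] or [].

(a, b) ≡ (370, 814) mod (ℚ^×)²; places V = {2, 3, 5, 7, 11, 13, 17, 19, 29, 31, 37, ∞}.
(a,b)_17: α=-2, u≡15; β=-2, v≡8 (mod 17); (15|17)=+1, (8|17)=+1; sign (−1)^0·+1^-2·+1^-2 = +1.
(a,b)_19: α=2, u≡7; β=-2, v≡16 (mod 19); (7|19)=+1, (16|19)=+1; sign (−1)^0·+1^-2·+1^2 = +1.
(a,b)_11: α=4, u≡7; β=3, v≡2 (mod 11); (7|11)=-1, (2|11)=-1; sign (−1)^0·-1^3·-1^4 = -1.
(a,b)_7: α=2, u≡3; β=2, v≡2 (mod 7); (3|7)=-1, (2|7)=+1; sign (−1)^0·-1^2·+1^2 = +1.
(a,b)_37: α=1, u≡36; β=1, v≡23 (mod 37); (36|37)=+1, (23|37)=-1; sign (−1)^0·+1^1·-1^1 = -1.
(a,b)_∞: sgn(370)=+, sgn(814)=+, so +1.
(a,b)_3: α=-2, u≡1; β=0, v≡1 (mod 3); (1|3)=+1, (1|3)=+1; sign (−1)^0·+1^0·+1^-2 = +1.
(a,b)_2: α=-1, β=-7; u≡1, v≡7 (mod 8); ε(u)ε(v)=0·1, αω(v)=-1·0, βω(u)=-7·0; sum ≡ 0  ⇒  +1.
(a,b)_13: α=-2, u≡5; β=0, v≡11 (mod 13); (5|13)=-1, (11|13)=-1; sign (−1)^0·-1^0·-1^-2 = +1.
(a,b)_31: α=0, u≡21; β=2, v≡20 (mod 31); (21|31)=-1, (20|31)=+1; sign (−1)^0·-1^2·+1^0 = +1.
(a,b)_5: α=3, u≡1; β=0, v≡4 (mod 5); (1|5)=+1, (4|5)=+1; sign (−1)^0·+1^0·+1^3 = +1.
(a,b)_29: α=0, u≡9; β=2, v≡19 (mod 29); (9|29)=+1, (19|29)=-1; sign (−1)^0·+1^2·-1^0 = +1.
|Ram(370, 814)| = 2, even; anisotropic at {11, 37}.

[11, 37]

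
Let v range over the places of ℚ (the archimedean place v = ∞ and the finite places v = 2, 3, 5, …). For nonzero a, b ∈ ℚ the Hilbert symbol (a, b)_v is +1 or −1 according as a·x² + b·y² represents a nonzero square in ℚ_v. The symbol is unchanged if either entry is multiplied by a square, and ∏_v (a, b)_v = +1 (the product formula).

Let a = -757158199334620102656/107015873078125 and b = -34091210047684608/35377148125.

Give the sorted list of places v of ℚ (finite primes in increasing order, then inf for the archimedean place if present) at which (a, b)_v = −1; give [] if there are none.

Mod squares: a ≡ -1062347, b ≡ -81719. Check v ∈ {∞, 2, 3, 5, 7, 11, 13, 17, 19, 23, 31, 43}.
v=3: a=3^2·(≡1), b=3^4·(≡1) mod 3; (1|3)=+1, (1|3)=+1; (−1)^{2·4·1}·(+1)^4·(+1)^2 = +1.
v=∞: -1062347 < 0 and -81719 < 0  ⇒  (a,b)_∞ = -1.
v=7: a=7^6·(≡4), b=7^6·(≡5) mod 7; (4|7)=+1, (5|7)=-1; (−1)^{6·6·3}·(+1)^6·(-1)^6 = +1.
v=13: a=13^3·(≡10), b=13^2·(≡3) mod 13; (10|13)=+1, (3|13)=+1; (−1)^{3·2·6}·(+1)^2·(+1)^3 = +1.
v=43: a=43^-2·(≡41), b=43^-2·(≡21) mod 43; (41|43)=+1, (21|43)=+1; (−1)^{-2·-2·21}·(+1)^-2·(+1)^-2 = +1.
v=11: a=11^-5·(≡9), b=11^-3·(≡8) mod 11; (9|11)=+1, (8|11)=-1; (−1)^{-5·-3·5}·(+1)^-3·(-1)^-5 = +1.
v=23: a=23^-1·(≡13), b=23^-1·(≡9) mod 23; (13|23)=+1, (9|23)=+1; (−1)^{-1·-1·11}·(+1)^-1·(+1)^-1 = -1.
v=17: a=17^1·(≡4), b=17^1·(≡16) mod 17; (4|17)=+1, (16|17)=+1; (−1)^{1·1·8}·(+1)^1·(+1)^1 = +1.
v=5: a=5^-6·(≡2), b=5^-4·(≡1) mod 5; (2|5)=-1, (1|5)=+1; (−1)^{-6·-4·2}·(-1)^-4·(+1)^-6 = +1.
v=19: a=19^1·(≡17), b=19^1·(≡10) mod 19; (17|19)=+1, (10|19)=-1; (−1)^{1·1·9}·(+1)^1·(-1)^1 = +1.
v=31: a=31^2·(≡12), b=31^0·(≡1) mod 31; (12|31)=-1, (1|31)=+1; (−1)^{2·0·15}·(-1)^0·(+1)^2 = +1.
v=2: v_2(a)=20, v_2(b)=16; units ≡ 5, 1 (mod 8); ε·ε+αω+βω = 0·0+20·0+16·1 ≡ 0  ⇒  (a,b)_2 = +1.
|Ram(-1062347, -81719)| = 2, even; anisotropic at {23, ∞}.

[23, inf]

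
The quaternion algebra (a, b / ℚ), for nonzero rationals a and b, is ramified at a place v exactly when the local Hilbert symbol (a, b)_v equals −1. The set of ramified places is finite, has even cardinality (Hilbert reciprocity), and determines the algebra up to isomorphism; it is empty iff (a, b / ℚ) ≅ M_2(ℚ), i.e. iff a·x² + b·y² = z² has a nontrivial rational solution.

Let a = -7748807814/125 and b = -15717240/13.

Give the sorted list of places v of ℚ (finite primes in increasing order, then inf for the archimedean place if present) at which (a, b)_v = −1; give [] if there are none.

[2, inf]

(a, b) ≡ (-30, -1430) mod (ℚ^×)²; places V = {2, 3, 5, 7, 11, 13, ∞}.
(a,b)_7: α=0, u≡6; β=2, v≡6 (mod 7); (6|7)=-1, (6|7)=-1; sign (−1)^0·-1^2·-1^0 = +1.
(a,b)_∞: sgn(-30)=−, sgn(-1430)=−, so -1.
(a,b)_2: α=1, β=3; u≡1, v≡5 (mod 8); ε(u)ε(v)=0·0, αω(v)=1·1, βω(u)=3·0; sum ≡ 1  ⇒  -1.
(a,b)_5: α=-3, u≡1; β=1, v≡4 (mod 5); (1|5)=+1, (4|5)=+1; sign (−1)^0·+1^1·+1^-3 = +1.
(a,b)_3: α=7, u≡2; β=6, v≡1 (mod 3); (2|3)=-1, (1|3)=+1; sign (−1)^0·-1^6·+1^7 = +1.
(a,b)_11: α=6, u≡1; β=1, v≡8 (mod 11); (1|11)=+1, (8|11)=-1; sign (−1)^0·+1^1·-1^6 = +1.
(a,b)_13: α=0, u≡4; β=-1, v≡7 (mod 13); (4|13)=+1, (7|13)=-1; sign (−1)^0·+1^-1·-1^0 = +1.
|Ram(-30, -1430)| = 2, even; anisotropic at {2, ∞}.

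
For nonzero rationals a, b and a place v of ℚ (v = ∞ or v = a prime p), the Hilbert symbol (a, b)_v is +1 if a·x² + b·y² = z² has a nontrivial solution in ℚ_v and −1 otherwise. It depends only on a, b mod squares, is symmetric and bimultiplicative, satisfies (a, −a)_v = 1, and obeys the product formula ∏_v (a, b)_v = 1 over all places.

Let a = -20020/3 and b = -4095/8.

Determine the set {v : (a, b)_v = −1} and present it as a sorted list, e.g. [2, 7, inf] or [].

(a, b) ≡ (-15015, -910) mod (ℚ^×)²; places V = {2, 3, 5, 7, 11, 13, ∞}.
(a,b)_13: α=1, u≡11; β=1, v≡11 (mod 13); (11|13)=-1, (11|13)=-1; sign (−1)^0·-1^1·-1^1 = +1.
(a,b)_∞: sgn(-15015)=−, sgn(-910)=−, so -1.
(a,b)_11: α=1, u≡2; β=0, v≡1 (mod 11); (2|11)=-1, (1|11)=+1; sign (−1)^0·-1^0·+1^1 = +1.
(a,b)_2: α=2, β=-3; u≡1, v≡1 (mod 8); ε(u)ε(v)=0·0, αω(v)=2·0, βω(u)=-3·0; sum ≡ 0  ⇒  +1.
(a,b)_3: α=-1, u≡2; β=2, v≡2 (mod 3); (2|3)=-1, (2|3)=-1; sign (−1)^0·-1^2·-1^-1 = -1.
(a,b)_7: α=1, u≡1; β=1, v≡3 (mod 7); (1|7)=+1, (3|7)=-1; sign (−1)^1·+1^1·-1^1 = +1.
(a,b)_5: α=1, u≡2; β=1, v≡2 (mod 5); (2|5)=-1, (2|5)=-1; sign (−1)^0·-1^1·-1^1 = +1.
(-15015, -910 / ℚ) ramifies at {3, ∞}: a division algebra.

[3, inf]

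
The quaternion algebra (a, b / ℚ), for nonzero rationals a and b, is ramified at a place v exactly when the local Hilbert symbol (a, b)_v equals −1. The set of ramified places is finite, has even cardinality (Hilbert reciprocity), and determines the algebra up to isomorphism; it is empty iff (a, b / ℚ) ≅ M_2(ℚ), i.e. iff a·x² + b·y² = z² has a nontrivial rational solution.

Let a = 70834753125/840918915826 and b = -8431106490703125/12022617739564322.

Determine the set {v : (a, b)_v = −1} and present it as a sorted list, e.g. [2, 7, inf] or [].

[5, 17]

Mod squares: a ≡ 170, b ≡ -10. Check v ∈ {∞, 2, 3, 5, 11, 17, 23, 29}.
v=17: a=17^-3·(≡14), b=17^-4·(≡3) mod 17; (14|17)=-1, (3|17)=-1; (−1)^{-3·-4·8}·(-1)^-4·(-1)^-3 = -1.
v=23: a=23^4·(≡1), b=23^6·(≡2) mod 23; (1|23)=+1, (2|23)=+1; (−1)^{4·6·11}·(+1)^6·(+1)^4 = +1.
v=2: v_2(a)=-1, v_2(b)=-1; units ≡ 5, 3 (mod 8); ε·ε+αω+βω = 0·1+-1·1+-1·1 ≡ 0  ⇒  (a,b)_2 = +1.
v=5: a=5^5·(≡1), b=5^7·(≡2) mod 5; (1|5)=+1, (2|5)=-1; (−1)^{5·7·2}·(+1)^7·(-1)^5 = -1.
v=29: a=29^-4·(≡7), b=29^-6·(≡27) mod 29; (7|29)=+1, (27|29)=-1; (−1)^{-4·-6·14}·(+1)^-6·(-1)^-4 = +1.
v=11: a=11^-2·(≡9), b=11^-2·(≡4) mod 11; (9|11)=+1, (4|11)=+1; (−1)^{-2·-2·5}·(+1)^-2·(+1)^-2 = +1.
v=3: a=3^4·(≡2), b=3^6·(≡2) mod 3; (2|3)=-1, (2|3)=-1; (−1)^{4·6·1}·(-1)^6·(-1)^4 = +1.
v=∞: 170 > 0 and -10 < 0  ⇒  (a,b)_∞ = +1.
|Ram(170, -10)| = 2, even; anisotropic at {5, 17}.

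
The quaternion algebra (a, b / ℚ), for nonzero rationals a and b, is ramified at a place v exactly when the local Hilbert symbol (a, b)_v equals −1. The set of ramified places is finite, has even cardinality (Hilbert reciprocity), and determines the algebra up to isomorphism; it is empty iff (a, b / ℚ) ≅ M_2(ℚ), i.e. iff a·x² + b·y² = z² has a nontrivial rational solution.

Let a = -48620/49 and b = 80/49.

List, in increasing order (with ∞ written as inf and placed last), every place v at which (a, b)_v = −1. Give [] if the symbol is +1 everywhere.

[13, 17]

Mod squares: a ≡ -12155, b ≡ 5. Check v ∈ {∞, 2, 5, 7, 11, 13, 17}.
v=∞: -12155 < 0 and 5 > 0  ⇒  (a,b)_∞ = +1.
v=13: a=13^1·(≡3), b=13^0·(≡8) mod 13; (3|13)=+1, (8|13)=-1; (−1)^{1·0·6}·(+1)^0·(-1)^1 = -1.
v=5: a=5^1·(≡4), b=5^1·(≡4) mod 5; (4|5)=+1, (4|5)=+1; (−1)^{1·1·2}·(+1)^1·(+1)^1 = +1.
v=7: a=7^-2·(≡2), b=7^-2·(≡3) mod 7; (2|7)=+1, (3|7)=-1; (−1)^{-2·-2·3}·(+1)^-2·(-1)^-2 = +1.
v=17: a=17^1·(≡2), b=17^0·(≡11) mod 17; (2|17)=+1, (11|17)=-1; (−1)^{1·0·8}·(+1)^0·(-1)^1 = -1.
v=2: v_2(a)=2, v_2(b)=4; units ≡ 5, 5 (mod 8); ε·ε+αω+βω = 0·0+2·1+4·1 ≡ 0  ⇒  (a,b)_2 = +1.
v=11: a=11^1·(≡7), b=11^0·(≡5) mod 11; (7|11)=-1, (5|11)=+1; (−1)^{1·0·5}·(-1)^0·(+1)^1 = +1.
Ram(-12155, 5) = {13, 17}; no ℚ_13-point on the conic.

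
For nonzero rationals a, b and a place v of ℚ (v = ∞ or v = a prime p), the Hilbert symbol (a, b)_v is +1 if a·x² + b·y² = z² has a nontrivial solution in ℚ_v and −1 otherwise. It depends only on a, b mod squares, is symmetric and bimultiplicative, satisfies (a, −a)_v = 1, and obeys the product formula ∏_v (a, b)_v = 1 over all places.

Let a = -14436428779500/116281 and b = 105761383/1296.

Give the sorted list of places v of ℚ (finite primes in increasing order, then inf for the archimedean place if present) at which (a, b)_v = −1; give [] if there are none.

[5, 13]

(a, b) ≡ (-195, 7) mod (ℚ^×)²; places V = {2, 3, 5, 7, 11, 13, 23, 31, ∞}.
(a,b)_11: α=-2, u≡5; β=0, v≡10 (mod 11); (5|11)=+1, (10|11)=-1; sign (−1)^0·+1^0·-1^-2 = +1.
(a,b)_23: α=2, u≡2; β=2, v≡10 (mod 23); (2|23)=+1, (10|23)=-1; sign (−1)^0·+1^2·-1^2 = +1.
(a,b)_7: α=2, u≡2; β=1, v≡4 (mod 7); (2|7)=+1, (4|7)=+1; sign (−1)^0·+1^1·+1^2 = +1.
(a,b)_5: α=3, u≡4; β=0, v≡3 (mod 5); (4|5)=+1, (3|5)=-1; sign (−1)^0·+1^0·-1^3 = -1.
(a,b)_2: α=2, β=-4; u≡5, v≡7 (mod 8); ε(u)ε(v)=0·1, αω(v)=2·0, βω(u)=-4·1; sum ≡ 0  ⇒  +1.
(a,b)_31: α=-2, u≡27; β=0, v≡18 (mod 31); (27|31)=-1, (18|31)=+1; sign (−1)^0·-1^0·+1^-2 = +1.
(a,b)_3: α=1, u≡1; β=-4, v≡1 (mod 3); (1|3)=+1, (1|3)=+1; sign (−1)^0·+1^-4·+1^1 = +1.
(a,b)_13: α=5, u≡2; β=4, v≡7 (mod 13); (2|13)=-1, (7|13)=-1; sign (−1)^0·-1^4·-1^5 = -1.
(a,b)_∞: sgn(-195)=−, sgn(7)=+, so +1.
Ram(-195, 7) = {5, 13}; no ℚ_5-point on the conic.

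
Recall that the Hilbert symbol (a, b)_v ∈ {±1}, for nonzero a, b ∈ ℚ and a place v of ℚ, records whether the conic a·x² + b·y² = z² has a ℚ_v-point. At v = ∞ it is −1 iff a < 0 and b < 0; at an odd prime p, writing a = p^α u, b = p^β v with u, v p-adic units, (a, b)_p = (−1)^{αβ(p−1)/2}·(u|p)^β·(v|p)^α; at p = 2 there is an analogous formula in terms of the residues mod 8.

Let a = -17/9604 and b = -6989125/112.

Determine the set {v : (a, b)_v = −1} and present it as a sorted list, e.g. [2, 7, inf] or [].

Mod squares: a ≡ -17, b ≡ -1956955. Check v ∈ {∞, 2, 5, 7, 11, 13, 17, 23}.
v=13: a=13^0·(≡10), b=13^1·(≡2) mod 13; (10|13)=+1, (2|13)=-1; (−1)^{0·1·6}·(+1)^1·(-1)^0 = +1.
v=11: a=11^0·(≡5), b=11^1·(≡9) mod 11; (5|11)=+1, (9|11)=+1; (−1)^{0·1·5}·(+1)^1·(+1)^0 = +1.
v=23: a=23^0·(≡4), b=23^1·(≡15) mod 23; (4|23)=+1, (15|23)=-1; (−1)^{0·1·11}·(+1)^1·(-1)^0 = +1.
v=2: v_2(a)=-2, v_2(b)=-4; units ≡ 7, 5 (mod 8); ε·ε+αω+βω = 1·0+-2·1+-4·0 ≡ 0  ⇒  (a,b)_2 = +1.
v=17: a=17^1·(≡1), b=17^1·(≡2) mod 17; (1|17)=+1, (2|17)=+1; (−1)^{1·1·8}·(+1)^1·(+1)^1 = +1.
v=5: a=5^0·(≡2), b=5^3·(≡1) mod 5; (2|5)=-1, (1|5)=+1; (−1)^{0·3·2}·(-1)^3·(+1)^0 = -1.
v=∞: -17 < 0 and -1956955 < 0  ⇒  (a,b)_∞ = -1.
v=7: a=7^-4·(≡1), b=7^-1·(≡2) mod 7; (1|7)=+1, (2|7)=+1; (−1)^{-4·-1·3}·(+1)^-1·(+1)^-4 = +1.
|Ram(-17, -1956955)| = 2, even; anisotropic at {5, ∞}.

[5, inf]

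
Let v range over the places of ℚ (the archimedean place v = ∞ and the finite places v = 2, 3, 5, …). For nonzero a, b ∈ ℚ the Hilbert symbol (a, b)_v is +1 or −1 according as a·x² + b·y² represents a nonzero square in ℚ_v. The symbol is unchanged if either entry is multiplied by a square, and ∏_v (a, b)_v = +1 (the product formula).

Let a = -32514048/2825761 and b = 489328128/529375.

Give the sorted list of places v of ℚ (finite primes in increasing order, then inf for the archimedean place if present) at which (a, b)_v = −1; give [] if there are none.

Mod squares: a ≡ -2, b ≡ 18354. Check v ∈ {∞, 2, 3, 5, 7, 11, 19, 23, 41}.
v=11: a=11^0·(≡4), b=11^-2·(≡10) mod 11; (4|11)=+1, (10|11)=-1; (−1)^{0·-2·5}·(+1)^-2·(-1)^0 = +1.
v=7: a=7^2·(≡6), b=7^-1·(≡4) mod 7; (6|7)=-1, (4|7)=+1; (−1)^{2·-1·3}·(-1)^-1·(+1)^2 = -1.
v=∞: -2 < 0 and 18354 > 0  ⇒  (a,b)_∞ = +1.
v=3: a=3^4·(≡1), b=3^7·(≡1) mod 3; (1|3)=+1, (1|3)=+1; (−1)^{4·7·1}·(+1)^7·(+1)^4 = +1.
v=23: a=23^0·(≡10), b=23^1·(≡3) mod 23; (10|23)=-1, (3|23)=+1; (−1)^{0·1·11}·(-1)^1·(+1)^0 = -1.
v=2: v_2(a)=13, v_2(b)=9; units ≡ 7, 1 (mod 8); ε·ε+αω+βω = 1·0+13·0+9·0 ≡ 0  ⇒  (a,b)_2 = +1.
v=41: a=41^-4·(≡18), b=41^0·(≡28) mod 41; (18|41)=+1, (28|41)=-1; (−1)^{-4·0·20}·(+1)^0·(-1)^-4 = +1.
v=19: a=19^0·(≡5), b=19^1·(≡9) mod 19; (5|19)=+1, (9|19)=+1; (−1)^{0·1·9}·(+1)^1·(+1)^0 = +1.
v=5: a=5^0·(≡2), b=5^-4·(≡4) mod 5; (2|5)=-1, (4|5)=+1; (−1)^{0·-4·2}·(-1)^-4·(+1)^0 = +1.
|Ram(-2, 18354)| = 2, even; anisotropic at {7, 23}.

[7, 23]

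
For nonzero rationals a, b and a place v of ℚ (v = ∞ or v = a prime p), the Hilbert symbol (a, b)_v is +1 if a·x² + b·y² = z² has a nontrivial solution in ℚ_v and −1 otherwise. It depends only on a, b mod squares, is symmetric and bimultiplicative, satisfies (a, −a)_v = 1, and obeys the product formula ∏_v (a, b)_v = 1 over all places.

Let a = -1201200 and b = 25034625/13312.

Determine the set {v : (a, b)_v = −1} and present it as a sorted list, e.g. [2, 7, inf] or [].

[5, 13]

(a, b) ≡ (-3003, 5005) mod (ℚ^×)²; places V = {2, 3, 5, 7, 11, 13, 17, ∞}.
(a,b)_17: α=0, u≡3; β=2, v≡10 (mod 17); (3|17)=-1, (10|17)=-1; sign (−1)^0·-1^2·-1^0 = +1.
(a,b)_5: α=2, u≡2; β=3, v≡1 (mod 5); (2|5)=-1, (1|5)=+1; sign (−1)^0·-1^3·+1^2 = -1.
(a,b)_3: α=1, u≡1; β=2, v≡1 (mod 3); (1|3)=+1, (1|3)=+1; sign (−1)^0·+1^2·+1^1 = +1.
(a,b)_2: α=4, β=-10; u≡5, v≡5 (mod 8); ε(u)ε(v)=0·0, αω(v)=4·1, βω(u)=-10·1; sum ≡ 0  ⇒  +1.
(a,b)_7: α=1, u≡5; β=1, v≡1 (mod 7); (5|7)=-1, (1|7)=+1; sign (−1)^1·-1^1·+1^1 = +1.
(a,b)_13: α=1, u≡4; β=-1, v≡7 (mod 13); (4|13)=+1, (7|13)=-1; sign (−1)^0·+1^-1·-1^1 = -1.
(a,b)_∞: sgn(-3003)=−, sgn(5005)=+, so +1.
(a,b)_11: α=1, u≡8; β=1, v≡4 (mod 11); (8|11)=-1, (4|11)=+1; sign (−1)^1·-1^1·+1^1 = +1.
Ram(-3003, 5005) = {5, 13}; no ℚ_5-point on the conic.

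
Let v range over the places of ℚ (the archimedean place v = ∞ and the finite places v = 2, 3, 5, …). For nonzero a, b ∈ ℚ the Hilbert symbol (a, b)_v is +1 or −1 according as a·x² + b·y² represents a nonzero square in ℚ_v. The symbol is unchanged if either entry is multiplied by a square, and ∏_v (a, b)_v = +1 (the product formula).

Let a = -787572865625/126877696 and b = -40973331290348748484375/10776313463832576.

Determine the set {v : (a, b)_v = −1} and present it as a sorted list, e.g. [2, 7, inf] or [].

(a, b) ≡ (-65, -7) mod (ℚ^×)²; places V = {2, 3, 5, 7, 11, 13, 17, 37, ∞}.
(a,b)_2: α=-20, β=-40; u≡7, v≡1 (mod 8); ε(u)ε(v)=1·0, αω(v)=-20·0, βω(u)=-40·0; sum ≡ 0  ⇒  +1.
(a,b)_5: α=5, u≡3; β=6, v≡2 (mod 5); (3|5)=-1, (2|5)=-1; sign (−1)^0·-1^6·-1^5 = -1.
(a,b)_11: α=-2, u≡4; β=-2, v≡4 (mod 11); (4|11)=+1, (4|11)=+1; sign (−1)^0·+1^-2·+1^-2 = +1.
(a,b)_3: α=0, u≡1; β=-4, v≡2 (mod 3); (1|3)=+1, (2|3)=-1; sign (−1)^0·+1^-4·-1^0 = +1.
(a,b)_7: α=2, u≡3; β=3, v≡6 (mod 7); (3|7)=-1, (6|7)=-1; sign (−1)^0·-1^3·-1^2 = -1.
(a,b)_17: α=2, u≡11; β=6, v≡3 (mod 17); (11|17)=-1, (3|17)=-1; sign (−1)^0·-1^6·-1^2 = +1.
(a,b)_37: α=2, u≡28; β=4, v≡16 (mod 37); (28|37)=+1, (16|37)=+1; sign (−1)^0·+1^4·+1^2 = +1.
(a,b)_∞: sgn(-65)=−, sgn(-7)=−, so -1.
(a,b)_13: α=1, u≡5; β=2, v≡8 (mod 13); (5|13)=-1, (8|13)=-1; sign (−1)^0·-1^2·-1^1 = -1.
Ram(-65, -7) = {5, 7, 13, ∞}; no ℚ_5-point on the conic.

[5, 7, 13, inf]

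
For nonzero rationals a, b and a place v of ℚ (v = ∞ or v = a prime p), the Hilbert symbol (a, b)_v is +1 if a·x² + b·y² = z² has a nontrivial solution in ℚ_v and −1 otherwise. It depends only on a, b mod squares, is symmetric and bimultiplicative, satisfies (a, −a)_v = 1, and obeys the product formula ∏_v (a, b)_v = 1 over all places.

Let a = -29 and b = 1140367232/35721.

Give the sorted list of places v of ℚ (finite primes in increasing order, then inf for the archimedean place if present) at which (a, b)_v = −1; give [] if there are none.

(a, b) ≡ (-29, 49358) mod (ℚ^×)²; places V = {2, 3, 7, 19, 23, 29, 37, ∞}.
(a,b)_29: α=1, u≡28; β=1, v≡5 (mod 29); (28|29)=+1, (5|29)=+1; sign (−1)^0·+1^1·+1^1 = +1.
(a,b)_∞: sgn(-29)=−, sgn(49358)=+, so +1.
(a,b)_3: α=0, u≡1; β=-6, v≡2 (mod 3); (1|3)=+1, (2|3)=-1; sign (−1)^0·+1^-6·-1^0 = +1.
(a,b)_19: α=0, u≡9; β=2, v≡10 (mod 19); (9|19)=+1, (10|19)=-1; sign (−1)^0·+1^2·-1^0 = +1.
(a,b)_23: α=0, u≡17; β=1, v≡19 (mod 23); (17|23)=-1, (19|23)=-1; sign (−1)^0·-1^1·-1^0 = -1.
(a,b)_37: α=0, u≡8; β=1, v≡2 (mod 37); (8|37)=-1, (2|37)=-1; sign (−1)^0·-1^1·-1^0 = -1.
(a,b)_2: α=0, β=7; u≡3, v≡7 (mod 8); ε(u)ε(v)=1·1, αω(v)=0·0, βω(u)=7·1; sum ≡ 0  ⇒  +1.
(a,b)_7: α=0, u≡6; β=-2, v≡4 (mod 7); (6|7)=-1, (4|7)=+1; sign (−1)^0·-1^-2·+1^0 = +1.
|Ram(-29, 49358)| = 2, even; anisotropic at {23, 37}.

[23, 37]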